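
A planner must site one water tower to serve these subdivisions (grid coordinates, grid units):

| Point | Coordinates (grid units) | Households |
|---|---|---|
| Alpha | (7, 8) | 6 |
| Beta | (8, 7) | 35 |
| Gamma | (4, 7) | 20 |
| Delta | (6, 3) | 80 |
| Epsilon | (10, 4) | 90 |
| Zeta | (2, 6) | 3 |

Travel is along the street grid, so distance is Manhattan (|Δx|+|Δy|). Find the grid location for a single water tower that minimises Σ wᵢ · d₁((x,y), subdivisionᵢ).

Manhattan distance separates: Σwᵢ(|x−xᵢ|+|y−yᵢ|) = Σwᵢ|x−xᵢ| + Σwᵢ|y−yᵢ|, so x and y are optimised independently as 1-D weighted medians.
Total weight W = 234; half = 117.
x-coordinate, sorted with cumulative weight:
  x=2 (Zeta, w=3) cum 3
  x=4 (Gamma, w=20) cum 23
  x=6 (Delta, w=80) cum 103
  x=7 (Alpha, w=6) cum 109
  x=8 (Beta, w=35) cum 144  ← median
  x=10 (Epsilon, w=90) cum 234
⇒ x* = 8
y-coordinate, sorted with cumulative weight:
  y=3 (Delta, w=80) cum 80
  y=4 (Epsilon, w=90) cum 170  ← median
  y=6 (Zeta, w=3) cum 173
  y=7 (Beta, w=35) cum 208
  y=7 (Gamma, w=20) cum 228
  y=8 (Alpha, w=6) cum 234
⇒ y* = 4

(8, 4)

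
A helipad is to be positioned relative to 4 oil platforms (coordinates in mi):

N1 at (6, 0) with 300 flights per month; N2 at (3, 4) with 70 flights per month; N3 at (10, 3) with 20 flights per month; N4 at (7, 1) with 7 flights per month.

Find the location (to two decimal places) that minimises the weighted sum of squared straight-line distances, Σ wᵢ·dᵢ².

The minimiser of Σwᵢ‖p−pᵢ‖² is the weighted centroid p* = (Σwᵢpᵢ)/(Σwᵢ).
Σwᵢ = 397.
Σwᵢxᵢ = 300·6 + 70·3 + 20·10 + 7·7 = 2259.
Σwᵢyᵢ = 300·0 + 70·4 + 20·3 + 7·1 = 347.
x* = 2259/397 = 5.69, y* = 347/397 = 0.87.

(5.69, 0.87)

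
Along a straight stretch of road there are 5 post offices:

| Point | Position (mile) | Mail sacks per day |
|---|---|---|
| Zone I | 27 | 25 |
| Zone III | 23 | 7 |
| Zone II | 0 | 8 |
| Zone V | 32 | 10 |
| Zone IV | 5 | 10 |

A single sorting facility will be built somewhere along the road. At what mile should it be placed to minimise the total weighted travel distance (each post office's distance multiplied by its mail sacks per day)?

For a sum of weighted absolute distances on a line, the optimum is the weighted median (not the mean). Total weight W = 60; half-weight = 30.
Sort by position and accumulate weight:
  mile 0 (Zone II, w=8) → cum 8
  mile 5 (Zone IV, w=10) → cum 18
  mile 23 (Zone III, w=7) → cum 25
  mile 27 (Zone I, w=25) → cum 50  ≥ 30 → median here
  mile 32 (Zone V, w=10) → cum 60
Optimal location: mile 27.

x = 27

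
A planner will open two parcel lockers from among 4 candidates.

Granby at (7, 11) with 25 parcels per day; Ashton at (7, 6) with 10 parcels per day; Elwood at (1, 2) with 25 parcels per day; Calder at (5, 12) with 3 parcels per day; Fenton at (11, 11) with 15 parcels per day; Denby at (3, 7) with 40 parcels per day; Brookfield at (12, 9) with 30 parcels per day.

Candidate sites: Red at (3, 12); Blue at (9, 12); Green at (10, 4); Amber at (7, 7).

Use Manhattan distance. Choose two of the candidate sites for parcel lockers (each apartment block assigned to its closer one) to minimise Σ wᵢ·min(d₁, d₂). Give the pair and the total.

Evaluate every pair (each demand assigned to the nearer of the two):
  {Blue, Amber}: total = 757
  {Red, Amber}: total = 881
  {Red, Blue}: total = 886
  {Green, Amber}: total = 896
  {Red, Green}: total = 986
  {Blue, Green}: total = 1037
Best pair: {Blue, Amber} with total 757.

{Blue, Amber}, total 757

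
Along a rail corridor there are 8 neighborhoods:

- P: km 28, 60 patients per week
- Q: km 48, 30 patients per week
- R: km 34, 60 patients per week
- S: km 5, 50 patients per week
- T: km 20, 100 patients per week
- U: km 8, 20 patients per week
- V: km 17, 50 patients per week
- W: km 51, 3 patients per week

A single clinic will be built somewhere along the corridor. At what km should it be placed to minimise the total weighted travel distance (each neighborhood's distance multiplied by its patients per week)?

For a sum of weighted absolute distances on a line, the optimum is the weighted median (not the mean). Total weight W = 373; half-weight = 186.5.
Sort by position and accumulate weight:
  km 5 (S, w=50) → cum 50
  km 8 (U, w=20) → cum 70
  km 17 (V, w=50) → cum 120
  km 20 (T, w=100) → cum 220  ≥ 186.5 → median here
  km 28 (P, w=60) → cum 280
  km 34 (R, w=60) → cum 340
  km 48 (Q, w=30) → cum 370
  km 51 (W, w=3) → cum 373
Optimal location: km 20.

x = 20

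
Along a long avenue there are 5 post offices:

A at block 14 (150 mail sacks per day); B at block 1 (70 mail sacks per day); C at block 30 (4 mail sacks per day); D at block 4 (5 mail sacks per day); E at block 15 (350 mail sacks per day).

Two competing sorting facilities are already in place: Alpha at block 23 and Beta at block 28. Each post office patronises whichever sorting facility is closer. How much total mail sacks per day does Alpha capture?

The indifferent point is the midpoint (23+28)/2 = 25.5; post offices left of it (closer to Alpha at 23) go to Alpha, those right go to Beta.
  B at 1 (w=70) → Alpha
  D at 4 (w=5) → Alpha
  A at 14 (w=150) → Alpha
  E at 15 (w=350) → Alpha
  C at 30 (w=4) → Beta
Alpha captures 575; Beta captures 4.

575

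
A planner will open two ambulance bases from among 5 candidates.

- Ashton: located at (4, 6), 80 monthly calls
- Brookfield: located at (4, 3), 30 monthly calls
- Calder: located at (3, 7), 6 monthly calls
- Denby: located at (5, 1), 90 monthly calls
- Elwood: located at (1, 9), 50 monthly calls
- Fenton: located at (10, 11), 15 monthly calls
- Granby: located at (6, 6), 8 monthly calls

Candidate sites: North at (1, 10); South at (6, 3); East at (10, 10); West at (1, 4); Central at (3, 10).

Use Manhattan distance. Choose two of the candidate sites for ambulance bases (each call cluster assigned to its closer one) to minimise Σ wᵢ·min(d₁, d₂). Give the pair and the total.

Evaluate every pair (each demand assigned to the nearer of the two):
  {North, South}: total = 984
  {South, Central}: total = 1042
  {South, West}: total = 1214
  {South, East}: total = 1311
  {North, West}: total = 1436
  {West, Central}: total = 1494
  {East, West}: total = 1501
  {East, Central}: total = 1869
  {North, Central}: total = 1874
  {North, East}: total = 2189
Best pair: {North, South} with total 984.

{North, South}, total 984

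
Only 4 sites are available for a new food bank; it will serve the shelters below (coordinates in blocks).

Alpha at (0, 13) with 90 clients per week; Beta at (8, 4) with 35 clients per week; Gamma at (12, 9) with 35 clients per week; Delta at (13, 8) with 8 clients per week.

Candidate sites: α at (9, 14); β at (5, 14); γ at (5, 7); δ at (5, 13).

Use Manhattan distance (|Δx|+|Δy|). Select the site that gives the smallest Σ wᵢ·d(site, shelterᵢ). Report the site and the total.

δ, total 1359 blocks

Total weighted distance at each candidate:
  α (9, 14): total = 1645
  β (5, 14): total = 1527
  γ (5, 7): total = 1587
  δ (5, 13): total = 1359
Minimum is at δ with total 1359 blocks.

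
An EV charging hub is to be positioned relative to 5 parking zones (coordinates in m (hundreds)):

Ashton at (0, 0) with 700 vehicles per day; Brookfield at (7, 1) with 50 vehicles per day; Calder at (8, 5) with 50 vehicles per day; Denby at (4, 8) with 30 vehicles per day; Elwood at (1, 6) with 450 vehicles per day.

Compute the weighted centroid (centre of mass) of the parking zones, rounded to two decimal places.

(1.03, 2.53)

The minimiser of Σwᵢ‖p−pᵢ‖² is the weighted centroid p* = (Σwᵢpᵢ)/(Σwᵢ).
Σwᵢ = 1280.
Σwᵢxᵢ = 700·0 + 50·7 + 50·8 + 30·4 + 450·1 = 1320.
Σwᵢyᵢ = 700·0 + 50·1 + 50·5 + 30·8 + 450·6 = 3240.
x* = 1320/1280 = 1.03, y* = 3240/1280 = 2.53.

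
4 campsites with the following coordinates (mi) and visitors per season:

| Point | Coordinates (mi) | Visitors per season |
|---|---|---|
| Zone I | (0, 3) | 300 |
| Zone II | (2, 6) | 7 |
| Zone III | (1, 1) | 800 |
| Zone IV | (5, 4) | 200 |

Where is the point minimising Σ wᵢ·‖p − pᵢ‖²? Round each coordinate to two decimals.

The minimiser of Σwᵢ‖p−pᵢ‖² is the weighted centroid p* = (Σwᵢpᵢ)/(Σwᵢ).
Σwᵢ = 1307.
Σwᵢxᵢ = 300·0 + 7·2 + 800·1 + 200·5 = 1814.
Σwᵢyᵢ = 300·3 + 7·6 + 800·1 + 200·4 = 2542.
x* = 1814/1307 = 1.39, y* = 2542/1307 = 1.94.

(1.39, 1.94)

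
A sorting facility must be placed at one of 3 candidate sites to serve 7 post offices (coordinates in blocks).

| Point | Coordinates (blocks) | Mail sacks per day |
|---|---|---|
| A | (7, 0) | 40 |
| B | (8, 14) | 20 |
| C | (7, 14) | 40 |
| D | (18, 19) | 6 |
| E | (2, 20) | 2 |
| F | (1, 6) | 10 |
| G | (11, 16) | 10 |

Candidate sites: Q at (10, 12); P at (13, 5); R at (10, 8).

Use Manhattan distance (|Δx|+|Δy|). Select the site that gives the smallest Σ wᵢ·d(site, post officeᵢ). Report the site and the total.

Q, total 1202 blocks

Total weighted distance at each candidate:
  Q (10, 12): total = 1202
  P (13, 5): total = 1746
  R (10, 8): total = 1314
Minimum is at Q with total 1202 blocks.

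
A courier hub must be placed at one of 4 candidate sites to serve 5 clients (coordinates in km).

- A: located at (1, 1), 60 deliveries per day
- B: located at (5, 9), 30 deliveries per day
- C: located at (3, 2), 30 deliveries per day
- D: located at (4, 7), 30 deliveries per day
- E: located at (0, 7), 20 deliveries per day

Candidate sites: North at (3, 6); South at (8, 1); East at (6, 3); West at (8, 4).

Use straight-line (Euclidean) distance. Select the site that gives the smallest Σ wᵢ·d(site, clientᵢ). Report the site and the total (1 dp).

Total weighted distance at each candidate:
  North (3, 6): total = 656.9
  South (8, 1): total = 1245.6
  East (6, 3): total = 878.8
  West (8, 4): total = 1114.3
Minimum is at North with total 656.9 km.

North, total 656.9 km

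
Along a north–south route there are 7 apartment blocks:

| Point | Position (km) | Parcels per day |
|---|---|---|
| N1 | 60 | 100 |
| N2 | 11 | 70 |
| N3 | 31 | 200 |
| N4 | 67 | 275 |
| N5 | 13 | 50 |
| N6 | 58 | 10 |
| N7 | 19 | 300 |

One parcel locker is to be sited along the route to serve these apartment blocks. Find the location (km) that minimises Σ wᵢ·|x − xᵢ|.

x = 31

For a sum of weighted absolute distances on a line, the optimum is the weighted median (not the mean). Total weight W = 1005; half-weight = 502.5.
Sort by position and accumulate weight:
  km 11 (N2, w=70) → cum 70
  km 13 (N5, w=50) → cum 120
  km 19 (N7, w=300) → cum 420
  km 31 (N3, w=200) → cum 620  ≥ 502.5 → median here
  km 58 (N6, w=10) → cum 630
  km 60 (N1, w=100) → cum 730
  km 67 (N4, w=275) → cum 1005
Optimal location: km 31.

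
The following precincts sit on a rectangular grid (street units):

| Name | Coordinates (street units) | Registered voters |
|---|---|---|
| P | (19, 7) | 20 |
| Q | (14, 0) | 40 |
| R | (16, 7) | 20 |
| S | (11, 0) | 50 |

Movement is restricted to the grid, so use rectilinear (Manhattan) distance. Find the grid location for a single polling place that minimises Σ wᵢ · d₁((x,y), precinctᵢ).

(14, 0)

Manhattan distance separates: Σwᵢ(|x−xᵢ|+|y−yᵢ|) = Σwᵢ|x−xᵢ| + Σwᵢ|y−yᵢ|, so x and y are optimised independently as 1-D weighted medians.
Total weight W = 130; half = 65.
x-coordinate, sorted with cumulative weight:
  x=11 (S, w=50) cum 50
  x=14 (Q, w=40) cum 90  ← median
  x=16 (R, w=20) cum 110
  x=19 (P, w=20) cum 130
⇒ x* = 14
y-coordinate, sorted with cumulative weight:
  y=0 (Q, w=40) cum 40
  y=0 (S, w=50) cum 90  ← median
  y=7 (P, w=20) cum 110
  y=7 (R, w=20) cum 130
⇒ y* = 0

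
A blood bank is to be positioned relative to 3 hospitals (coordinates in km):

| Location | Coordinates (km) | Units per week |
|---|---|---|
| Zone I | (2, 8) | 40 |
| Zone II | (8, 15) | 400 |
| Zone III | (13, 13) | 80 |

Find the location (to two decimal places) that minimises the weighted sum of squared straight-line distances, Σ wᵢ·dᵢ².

(8.31, 14.15)

The minimiser of Σwᵢ‖p−pᵢ‖² is the weighted centroid p* = (Σwᵢpᵢ)/(Σwᵢ).
Σwᵢ = 520.
Σwᵢxᵢ = 40·2 + 400·8 + 80·13 = 4320.
Σwᵢyᵢ = 40·8 + 400·15 + 80·13 = 7360.
x* = 4320/520 = 8.31, y* = 7360/520 = 14.15.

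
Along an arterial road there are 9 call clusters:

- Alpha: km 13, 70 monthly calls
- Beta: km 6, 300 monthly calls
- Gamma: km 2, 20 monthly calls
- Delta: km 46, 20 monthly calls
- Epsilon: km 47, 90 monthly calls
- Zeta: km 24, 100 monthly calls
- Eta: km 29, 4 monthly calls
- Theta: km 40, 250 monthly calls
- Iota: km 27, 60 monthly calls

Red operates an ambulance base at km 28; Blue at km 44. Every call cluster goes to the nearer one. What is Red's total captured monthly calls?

554

The indifferent point is the midpoint (28+44)/2 = 36; call clusters left of it (closer to Red at 28) go to Red, those right go to Blue.
  Gamma at 2 (w=20) → Red
  Beta at 6 (w=300) → Red
  Alpha at 13 (w=70) → Red
  Zeta at 24 (w=100) → Red
  Iota at 27 (w=60) → Red
  Eta at 29 (w=4) → Red
  Theta at 40 (w=250) → Blue
  Delta at 46 (w=20) → Blue
  Epsilon at 47 (w=90) → Blue
Red captures 554; Blue captures 360.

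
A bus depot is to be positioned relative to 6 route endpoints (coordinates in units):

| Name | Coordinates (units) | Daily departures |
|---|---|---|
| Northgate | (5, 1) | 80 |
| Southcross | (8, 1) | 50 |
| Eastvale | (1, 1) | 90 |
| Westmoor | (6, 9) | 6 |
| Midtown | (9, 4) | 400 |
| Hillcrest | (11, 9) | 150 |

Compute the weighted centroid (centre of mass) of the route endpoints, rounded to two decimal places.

The minimiser of Σwᵢ‖p−pᵢ‖² is the weighted centroid p* = (Σwᵢpᵢ)/(Σwᵢ).
Σwᵢ = 776.
Σwᵢxᵢ = 80·5 + 50·8 + 90·1 + 6·6 + 400·9 + 150·11 = 6176.
Σwᵢyᵢ = 80·1 + 50·1 + 90·1 + 6·9 + 400·4 + 150·9 = 3224.
x* = 6176/776 = 7.96, y* = 3224/776 = 4.15.

(7.96, 4.15)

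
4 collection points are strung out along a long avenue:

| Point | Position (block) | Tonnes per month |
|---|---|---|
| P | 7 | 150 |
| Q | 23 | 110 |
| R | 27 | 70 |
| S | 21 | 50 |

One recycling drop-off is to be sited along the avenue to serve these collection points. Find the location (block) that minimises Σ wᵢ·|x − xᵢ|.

x = 21

For a sum of weighted absolute distances on a line, the optimum is the weighted median (not the mean). Total weight W = 380; half-weight = 190.
Sort by position and accumulate weight:
  block 7 (P, w=150) → cum 150
  block 21 (S, w=50) → cum 200  ≥ 190 → median here
  block 23 (Q, w=110) → cum 310
  block 27 (R, w=70) → cum 380
Optimal location: block 21.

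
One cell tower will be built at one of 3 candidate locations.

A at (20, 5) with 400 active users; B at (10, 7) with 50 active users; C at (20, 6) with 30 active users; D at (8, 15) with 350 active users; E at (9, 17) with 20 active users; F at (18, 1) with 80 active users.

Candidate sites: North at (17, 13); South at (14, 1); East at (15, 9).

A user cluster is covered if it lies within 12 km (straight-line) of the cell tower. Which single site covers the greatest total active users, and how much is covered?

Coverage radius r = 12 km; a point is covered iff (Δx)²+(Δy)² ≤ 12² = 144.
  North (17, 13): covers {A, B, C, D, E} → 850
  South (14, 1): covers {A, B, C, F} → 560
  East (15, 9): covers {A, B, C, D, E, F} → 930
Maximum coverage at East: 930 active users.

East, covering 930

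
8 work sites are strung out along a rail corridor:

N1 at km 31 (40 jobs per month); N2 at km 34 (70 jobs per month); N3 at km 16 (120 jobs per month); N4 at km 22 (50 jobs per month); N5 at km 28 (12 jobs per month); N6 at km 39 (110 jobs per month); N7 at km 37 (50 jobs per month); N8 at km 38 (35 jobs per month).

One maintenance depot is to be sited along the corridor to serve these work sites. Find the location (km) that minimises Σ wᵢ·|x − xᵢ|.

For a sum of weighted absolute distances on a line, the optimum is the weighted median (not the mean). Total weight W = 487; half-weight = 243.5.
Sort by position and accumulate weight:
  km 16 (N3, w=120) → cum 120
  km 22 (N4, w=50) → cum 170
  km 28 (N5, w=12) → cum 182
  km 31 (N1, w=40) → cum 222
  km 34 (N2, w=70) → cum 292  ≥ 243.5 → median here
  km 37 (N7, w=50) → cum 342
  km 38 (N8, w=35) → cum 377
  km 39 (N6, w=110) → cum 487
Optimal location: km 34.

x = 34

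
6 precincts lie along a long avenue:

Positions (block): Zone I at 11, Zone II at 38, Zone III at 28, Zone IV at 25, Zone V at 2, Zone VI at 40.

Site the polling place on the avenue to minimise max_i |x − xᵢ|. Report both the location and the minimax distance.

location 21, max distance 19

The 1-center on a line is the midpoint of the two extreme points: leftmost at 2, rightmost at 40.
Optimal location = (2 + 40)/2 = 21; maximum distance = (40 − 2)/2 = 19.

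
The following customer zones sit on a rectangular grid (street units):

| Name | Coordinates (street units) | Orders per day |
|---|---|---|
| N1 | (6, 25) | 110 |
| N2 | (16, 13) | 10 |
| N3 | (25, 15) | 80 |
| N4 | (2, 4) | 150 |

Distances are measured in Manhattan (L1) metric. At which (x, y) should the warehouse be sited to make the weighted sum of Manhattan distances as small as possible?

(6, 15)

Manhattan distance separates: Σwᵢ(|x−xᵢ|+|y−yᵢ|) = Σwᵢ|x−xᵢ| + Σwᵢ|y−yᵢ|, so x and y are optimised independently as 1-D weighted medians.
Total weight W = 350; half = 175.
x-coordinate, sorted with cumulative weight:
  x=2 (N4, w=150) cum 150
  x=6 (N1, w=110) cum 260  ← median
  x=16 (N2, w=10) cum 270
  x=25 (N3, w=80) cum 350
⇒ x* = 6
y-coordinate, sorted with cumulative weight:
  y=4 (N4, w=150) cum 150
  y=13 (N2, w=10) cum 160
  y=15 (N3, w=80) cum 240  ← median
  y=25 (N1, w=110) cum 350
⇒ y* = 15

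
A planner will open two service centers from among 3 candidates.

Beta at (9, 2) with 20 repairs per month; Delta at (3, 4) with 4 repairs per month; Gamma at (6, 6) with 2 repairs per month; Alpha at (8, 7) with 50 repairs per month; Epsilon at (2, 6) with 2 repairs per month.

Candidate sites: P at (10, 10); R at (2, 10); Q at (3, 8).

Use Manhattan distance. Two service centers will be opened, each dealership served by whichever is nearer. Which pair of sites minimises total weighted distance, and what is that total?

{P, Q}, total 462

Evaluate every pair (each demand assigned to the nearer of the two):
  {P, Q}: total = 462
  {P, R}: total = 482
  {R, Q}: total = 572
Best pair: {P, Q} with total 462.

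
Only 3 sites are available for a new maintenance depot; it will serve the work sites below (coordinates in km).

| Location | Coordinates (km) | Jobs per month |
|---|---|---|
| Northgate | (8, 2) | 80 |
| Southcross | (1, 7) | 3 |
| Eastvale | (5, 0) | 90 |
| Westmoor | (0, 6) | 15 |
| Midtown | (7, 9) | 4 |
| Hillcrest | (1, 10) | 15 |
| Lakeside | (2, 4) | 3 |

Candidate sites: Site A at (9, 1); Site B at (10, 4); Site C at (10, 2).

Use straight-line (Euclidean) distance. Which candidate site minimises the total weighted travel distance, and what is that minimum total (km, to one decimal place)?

Total weighted distance at each candidate:
  Site A (9, 1): total = 905.1
  Site B (10, 4): total = 1193.6
  Site C (10, 2): total = 1072.9
Minimum is at Site A with total 905.1 km.

Site A, total 905.1 km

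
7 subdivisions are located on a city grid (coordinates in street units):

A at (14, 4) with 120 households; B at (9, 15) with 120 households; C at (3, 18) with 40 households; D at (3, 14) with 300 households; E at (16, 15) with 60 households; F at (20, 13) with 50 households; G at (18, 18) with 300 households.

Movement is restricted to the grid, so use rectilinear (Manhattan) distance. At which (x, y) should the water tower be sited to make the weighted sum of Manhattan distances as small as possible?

(14, 15)

Manhattan distance separates: Σwᵢ(|x−xᵢ|+|y−yᵢ|) = Σwᵢ|x−xᵢ| + Σwᵢ|y−yᵢ|, so x and y are optimised independently as 1-D weighted medians.
Total weight W = 990; half = 495.
x-coordinate, sorted with cumulative weight:
  x=3 (C, w=40) cum 40
  x=3 (D, w=300) cum 340
  x=9 (B, w=120) cum 460
  x=14 (A, w=120) cum 580  ← median
  x=16 (E, w=60) cum 640
  x=18 (G, w=300) cum 940
  x=20 (F, w=50) cum 990
⇒ x* = 14
y-coordinate, sorted with cumulative weight:
  y=4 (A, w=120) cum 120
  y=13 (F, w=50) cum 170
  y=14 (D, w=300) cum 470
  y=15 (B, w=120) cum 590  ← median
  y=15 (E, w=60) cum 650
  y=18 (C, w=40) cum 690
  y=18 (G, w=300) cum 990
⇒ y* = 15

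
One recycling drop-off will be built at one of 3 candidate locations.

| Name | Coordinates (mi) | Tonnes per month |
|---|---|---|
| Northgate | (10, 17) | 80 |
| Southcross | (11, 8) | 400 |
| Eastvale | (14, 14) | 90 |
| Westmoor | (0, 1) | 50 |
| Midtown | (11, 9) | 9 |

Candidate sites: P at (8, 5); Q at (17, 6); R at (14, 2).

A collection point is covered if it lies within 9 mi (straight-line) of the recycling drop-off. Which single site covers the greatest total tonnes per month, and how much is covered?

Q, covering 499

Coverage radius r = 9 mi; a point is covered iff (Δx)²+(Δy)² ≤ 9² = 81.
  P (8, 5): covers {Southcross, Westmoor, Midtown} → 459
  Q (17, 6): covers {Southcross, Eastvale, Midtown} → 499
  R (14, 2): covers {Southcross, Midtown} → 409
Maximum coverage at Q: 499 tonnes per month.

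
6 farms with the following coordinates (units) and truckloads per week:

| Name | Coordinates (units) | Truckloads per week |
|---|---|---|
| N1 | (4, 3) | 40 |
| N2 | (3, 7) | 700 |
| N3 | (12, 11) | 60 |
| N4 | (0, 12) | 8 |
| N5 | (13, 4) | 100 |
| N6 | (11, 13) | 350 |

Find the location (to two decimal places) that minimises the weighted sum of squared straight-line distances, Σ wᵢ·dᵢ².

The minimiser of Σwᵢ‖p−pᵢ‖² is the weighted centroid p* = (Σwᵢpᵢ)/(Σwᵢ).
Σwᵢ = 1258.
Σwᵢxᵢ = 40·4 + 700·3 + 60·12 + 8·0 + 100·13 + 350·11 = 8130.
Σwᵢyᵢ = 40·3 + 700·7 + 60·11 + 8·12 + 100·4 + 350·13 = 10726.
x* = 8130/1258 = 6.46, y* = 10726/1258 = 8.53.

(6.46, 8.53)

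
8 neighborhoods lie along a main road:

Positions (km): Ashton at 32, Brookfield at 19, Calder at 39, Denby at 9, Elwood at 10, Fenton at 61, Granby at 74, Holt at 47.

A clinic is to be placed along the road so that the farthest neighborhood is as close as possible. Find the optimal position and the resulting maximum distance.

location 41.5, max distance 32.5

The 1-center on a line is the midpoint of the two extreme points: leftmost at 9, rightmost at 74.
Optimal location = (9 + 74)/2 = 41.5; maximum distance = (74 − 9)/2 = 32.5.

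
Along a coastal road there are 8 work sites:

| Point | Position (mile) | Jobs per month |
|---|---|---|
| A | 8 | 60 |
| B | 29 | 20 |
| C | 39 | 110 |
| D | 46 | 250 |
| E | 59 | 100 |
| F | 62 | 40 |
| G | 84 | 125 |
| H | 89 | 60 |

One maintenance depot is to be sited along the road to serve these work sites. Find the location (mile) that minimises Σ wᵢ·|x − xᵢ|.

x = 46

For a sum of weighted absolute distances on a line, the optimum is the weighted median (not the mean). Total weight W = 765; half-weight = 382.5.
Sort by position and accumulate weight:
  mile 8 (A, w=60) → cum 60
  mile 29 (B, w=20) → cum 80
  mile 39 (C, w=110) → cum 190
  mile 46 (D, w=250) → cum 440  ≥ 382.5 → median here
  mile 59 (E, w=100) → cum 540
  mile 62 (F, w=40) → cum 580
  mile 84 (G, w=125) → cum 705
  mile 89 (H, w=60) → cum 765
Optimal location: mile 46.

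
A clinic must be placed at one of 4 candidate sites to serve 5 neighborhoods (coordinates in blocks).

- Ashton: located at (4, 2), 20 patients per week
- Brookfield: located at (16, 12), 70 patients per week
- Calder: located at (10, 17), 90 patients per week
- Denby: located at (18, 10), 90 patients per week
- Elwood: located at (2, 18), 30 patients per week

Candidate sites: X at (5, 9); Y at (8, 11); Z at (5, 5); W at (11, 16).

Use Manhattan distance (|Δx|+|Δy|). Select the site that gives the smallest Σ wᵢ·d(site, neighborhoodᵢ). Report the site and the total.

Total weighted distance at each candidate:
  X (5, 9): total = 3930
  Y (8, 11): total = 2990
  Z (5, 5): total = 4970
  W (11, 16): total = 2730
Minimum is at W with total 2730 blocks.

W, total 2730 blocks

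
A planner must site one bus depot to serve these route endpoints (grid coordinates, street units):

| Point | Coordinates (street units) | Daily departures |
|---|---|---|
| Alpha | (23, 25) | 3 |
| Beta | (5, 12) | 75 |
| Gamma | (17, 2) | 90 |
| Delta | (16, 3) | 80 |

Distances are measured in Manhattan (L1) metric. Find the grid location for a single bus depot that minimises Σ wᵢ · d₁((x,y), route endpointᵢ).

Manhattan distance separates: Σwᵢ(|x−xᵢ|+|y−yᵢ|) = Σwᵢ|x−xᵢ| + Σwᵢ|y−yᵢ|, so x and y are optimised independently as 1-D weighted medians.
Total weight W = 248; half = 124.
x-coordinate, sorted with cumulative weight:
  x=5 (Beta, w=75) cum 75
  x=16 (Delta, w=80) cum 155  ← median
  x=17 (Gamma, w=90) cum 245
  x=23 (Alpha, w=3) cum 248
⇒ x* = 16
y-coordinate, sorted with cumulative weight:
  y=2 (Gamma, w=90) cum 90
  y=3 (Delta, w=80) cum 170  ← median
  y=12 (Beta, w=75) cum 245
  y=25 (Alpha, w=3) cum 248
⇒ y* = 3

(16, 3)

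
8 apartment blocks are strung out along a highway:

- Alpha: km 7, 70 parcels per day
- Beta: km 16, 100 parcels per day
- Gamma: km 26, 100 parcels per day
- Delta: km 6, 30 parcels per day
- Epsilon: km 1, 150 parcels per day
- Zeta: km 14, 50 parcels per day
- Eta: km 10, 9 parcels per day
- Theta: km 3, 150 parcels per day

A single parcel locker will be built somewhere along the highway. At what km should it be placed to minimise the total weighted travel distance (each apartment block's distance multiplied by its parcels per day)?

For a sum of weighted absolute distances on a line, the optimum is the weighted median (not the mean). Total weight W = 659; half-weight = 329.5.
Sort by position and accumulate weight:
  km 1 (Epsilon, w=150) → cum 150
  km 3 (Theta, w=150) → cum 300
  km 6 (Delta, w=30) → cum 330  ≥ 329.5 → median here
  km 7 (Alpha, w=70) → cum 400
  km 10 (Eta, w=9) → cum 409
  km 14 (Zeta, w=50) → cum 459
  km 16 (Beta, w=100) → cum 559
  km 26 (Gamma, w=100) → cum 659
Optimal location: km 6.

x = 6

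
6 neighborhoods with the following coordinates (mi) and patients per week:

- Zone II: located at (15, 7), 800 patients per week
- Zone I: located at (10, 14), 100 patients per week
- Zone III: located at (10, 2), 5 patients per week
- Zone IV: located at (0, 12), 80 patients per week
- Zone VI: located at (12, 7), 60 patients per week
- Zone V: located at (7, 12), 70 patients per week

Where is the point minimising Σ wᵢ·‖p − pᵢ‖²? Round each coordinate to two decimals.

The minimiser of Σwᵢ‖p−pᵢ‖² is the weighted centroid p* = (Σwᵢpᵢ)/(Σwᵢ).
Σwᵢ = 1115.
Σwᵢxᵢ = 800·15 + 100·10 + 5·10 + 80·0 + 60·12 + 70·7 = 14260.
Σwᵢyᵢ = 800·7 + 100·14 + 5·2 + 80·12 + 60·7 + 70·12 = 9230.
x* = 14260/1115 = 12.79, y* = 9230/1115 = 8.28.

(12.79, 8.28)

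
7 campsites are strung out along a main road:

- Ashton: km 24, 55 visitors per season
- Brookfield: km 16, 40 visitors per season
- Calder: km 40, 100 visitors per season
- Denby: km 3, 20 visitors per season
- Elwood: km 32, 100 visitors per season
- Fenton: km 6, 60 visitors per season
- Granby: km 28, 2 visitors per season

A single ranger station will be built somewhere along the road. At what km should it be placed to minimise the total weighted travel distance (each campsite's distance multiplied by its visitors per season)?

x = 32

For a sum of weighted absolute distances on a line, the optimum is the weighted median (not the mean). Total weight W = 377; half-weight = 188.5.
Sort by position and accumulate weight:
  km 3 (Denby, w=20) → cum 20
  km 6 (Fenton, w=60) → cum 80
  km 16 (Brookfield, w=40) → cum 120
  km 24 (Ashton, w=55) → cum 175
  km 28 (Granby, w=2) → cum 177
  km 32 (Elwood, w=100) → cum 277  ≥ 188.5 → median here
  km 40 (Calder, w=100) → cum 377
Optimal location: km 32.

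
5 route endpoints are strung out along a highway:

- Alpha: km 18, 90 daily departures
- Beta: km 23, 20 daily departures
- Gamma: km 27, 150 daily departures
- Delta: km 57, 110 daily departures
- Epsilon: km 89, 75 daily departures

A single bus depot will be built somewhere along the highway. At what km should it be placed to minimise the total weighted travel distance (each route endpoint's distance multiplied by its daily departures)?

For a sum of weighted absolute distances on a line, the optimum is the weighted median (not the mean). Total weight W = 445; half-weight = 222.5.
Sort by position and accumulate weight:
  km 18 (Alpha, w=90) → cum 90
  km 23 (Beta, w=20) → cum 110
  km 27 (Gamma, w=150) → cum 260  ≥ 222.5 → median here
  km 57 (Delta, w=110) → cum 370
  km 89 (Epsilon, w=75) → cum 445
Optimal location: km 27.

x = 27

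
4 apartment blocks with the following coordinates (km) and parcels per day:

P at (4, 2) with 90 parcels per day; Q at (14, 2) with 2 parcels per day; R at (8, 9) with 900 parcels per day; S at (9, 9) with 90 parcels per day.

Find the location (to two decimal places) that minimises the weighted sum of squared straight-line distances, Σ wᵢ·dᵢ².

The minimiser of Σwᵢ‖p−pᵢ‖² is the weighted centroid p* = (Σwᵢpᵢ)/(Σwᵢ).
Σwᵢ = 1082.
Σwᵢxᵢ = 90·4 + 2·14 + 900·8 + 90·9 = 8398.
Σwᵢyᵢ = 90·2 + 2·2 + 900·9 + 90·9 = 9094.
x* = 8398/1082 = 7.76, y* = 9094/1082 = 8.40.

(7.76, 8.40)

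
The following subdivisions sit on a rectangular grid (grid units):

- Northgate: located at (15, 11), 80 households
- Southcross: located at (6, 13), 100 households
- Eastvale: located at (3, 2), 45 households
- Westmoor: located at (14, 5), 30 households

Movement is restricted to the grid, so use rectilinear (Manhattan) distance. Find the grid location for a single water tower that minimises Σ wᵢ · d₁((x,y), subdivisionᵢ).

(6, 11)

Manhattan distance separates: Σwᵢ(|x−xᵢ|+|y−yᵢ|) = Σwᵢ|x−xᵢ| + Σwᵢ|y−yᵢ|, so x and y are optimised independently as 1-D weighted medians.
Total weight W = 255; half = 127.5.
x-coordinate, sorted with cumulative weight:
  x=3 (Eastvale, w=45) cum 45
  x=6 (Southcross, w=100) cum 145  ← median
  x=14 (Westmoor, w=30) cum 175
  x=15 (Northgate, w=80) cum 255
⇒ x* = 6
y-coordinate, sorted with cumulative weight:
  y=2 (Eastvale, w=45) cum 45
  y=5 (Westmoor, w=30) cum 75
  y=11 (Northgate, w=80) cum 155  ← median
  y=13 (Southcross, w=100) cum 255
⇒ y* = 11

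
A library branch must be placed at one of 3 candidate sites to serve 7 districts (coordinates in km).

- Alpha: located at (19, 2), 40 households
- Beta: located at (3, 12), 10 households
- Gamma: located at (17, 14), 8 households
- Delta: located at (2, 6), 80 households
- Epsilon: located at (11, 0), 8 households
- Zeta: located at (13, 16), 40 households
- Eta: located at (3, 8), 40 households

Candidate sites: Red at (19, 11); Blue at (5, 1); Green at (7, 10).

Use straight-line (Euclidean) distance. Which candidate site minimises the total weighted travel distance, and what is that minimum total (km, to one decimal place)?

Total weighted distance at each candidate:
  Red (19, 11): total = 3039.1
  Blue (5, 1): total = 2301.1
  Green (7, 10): total = 1824.5
Minimum is at Green with total 1824.5 km.

Green, total 1824.5 km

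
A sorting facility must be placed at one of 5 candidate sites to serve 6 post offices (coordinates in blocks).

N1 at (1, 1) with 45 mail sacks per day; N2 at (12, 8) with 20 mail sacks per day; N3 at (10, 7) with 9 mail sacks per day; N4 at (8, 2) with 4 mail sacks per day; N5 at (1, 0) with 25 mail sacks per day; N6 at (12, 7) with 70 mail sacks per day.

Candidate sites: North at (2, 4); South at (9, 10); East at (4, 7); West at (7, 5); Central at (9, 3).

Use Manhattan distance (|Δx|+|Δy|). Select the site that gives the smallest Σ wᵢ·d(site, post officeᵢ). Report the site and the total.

Total weighted distance at each candidate:
  North (2, 4): total = 1626
  South (9, 10): total = 1807
  East (4, 7): total = 1485
  West (7, 5): total = 1436
  Central (9, 3): total = 1428
Minimum is at Central with total 1428 blocks.

Central, total 1428 blocks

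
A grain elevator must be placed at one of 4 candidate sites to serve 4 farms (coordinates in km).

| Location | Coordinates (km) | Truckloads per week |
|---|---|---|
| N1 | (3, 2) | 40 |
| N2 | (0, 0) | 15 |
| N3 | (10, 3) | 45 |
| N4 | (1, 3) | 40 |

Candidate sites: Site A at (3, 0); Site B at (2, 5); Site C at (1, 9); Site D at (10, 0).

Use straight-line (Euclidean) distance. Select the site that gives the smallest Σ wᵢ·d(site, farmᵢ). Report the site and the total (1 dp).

Total weighted distance at each candidate:
  Site A (3, 0): total = 611.9
  Site B (2, 5): total = 667.8
  Site C (1, 9): total = 1153.8
  Site D (10, 0): total = 955.7
Minimum is at Site A with total 611.9 km.

Site A, total 611.9 km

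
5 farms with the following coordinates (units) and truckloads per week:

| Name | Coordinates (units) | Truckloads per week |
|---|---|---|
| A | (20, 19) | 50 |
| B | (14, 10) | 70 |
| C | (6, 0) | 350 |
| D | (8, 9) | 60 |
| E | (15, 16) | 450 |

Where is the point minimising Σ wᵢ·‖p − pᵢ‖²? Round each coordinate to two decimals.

The minimiser of Σwᵢ‖p−pᵢ‖² is the weighted centroid p* = (Σwᵢpᵢ)/(Σwᵢ).
Σwᵢ = 980.
Σwᵢxᵢ = 50·20 + 70·14 + 350·6 + 60·8 + 450·15 = 11310.
Σwᵢyᵢ = 50·19 + 70·10 + 350·0 + 60·9 + 450·16 = 9390.
x* = 11310/980 = 11.54, y* = 9390/980 = 9.58.

(11.54, 9.58)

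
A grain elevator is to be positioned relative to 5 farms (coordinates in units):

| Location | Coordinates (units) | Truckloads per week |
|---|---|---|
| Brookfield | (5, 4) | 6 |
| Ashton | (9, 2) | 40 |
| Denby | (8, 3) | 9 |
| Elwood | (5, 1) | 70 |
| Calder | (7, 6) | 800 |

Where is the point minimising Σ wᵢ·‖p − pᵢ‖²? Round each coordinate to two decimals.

The minimiser of Σwᵢ‖p−pᵢ‖² is the weighted centroid p* = (Σwᵢpᵢ)/(Σwᵢ).
Σwᵢ = 925.
Σwᵢxᵢ = 6·5 + 40·9 + 9·8 + 70·5 + 800·7 = 6412.
Σwᵢyᵢ = 6·4 + 40·2 + 9·3 + 70·1 + 800·6 = 5001.
x* = 6412/925 = 6.93, y* = 5001/925 = 5.41.

(6.93, 5.41)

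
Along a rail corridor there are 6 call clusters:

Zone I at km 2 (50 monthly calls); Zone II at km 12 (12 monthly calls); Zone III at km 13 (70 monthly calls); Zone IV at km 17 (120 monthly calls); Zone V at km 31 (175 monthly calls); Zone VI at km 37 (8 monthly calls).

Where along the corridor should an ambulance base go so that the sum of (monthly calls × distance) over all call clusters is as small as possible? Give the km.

x = 17

For a sum of weighted absolute distances on a line, the optimum is the weighted median (not the mean). Total weight W = 435; half-weight = 217.5.
Sort by position and accumulate weight:
  km 2 (Zone I, w=50) → cum 50
  km 12 (Zone II, w=12) → cum 62
  km 13 (Zone III, w=70) → cum 132
  km 17 (Zone IV, w=120) → cum 252  ≥ 217.5 → median here
  km 31 (Zone V, w=175) → cum 427
  km 37 (Zone VI, w=8) → cum 435
Optimal location: km 17.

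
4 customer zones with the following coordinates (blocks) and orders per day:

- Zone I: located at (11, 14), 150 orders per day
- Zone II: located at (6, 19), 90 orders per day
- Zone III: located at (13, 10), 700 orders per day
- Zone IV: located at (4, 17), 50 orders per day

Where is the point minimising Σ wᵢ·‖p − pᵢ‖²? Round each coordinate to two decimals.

(11.61, 11.78)

The minimiser of Σwᵢ‖p−pᵢ‖² is the weighted centroid p* = (Σwᵢpᵢ)/(Σwᵢ).
Σwᵢ = 990.
Σwᵢxᵢ = 150·11 + 90·6 + 700·13 + 50·4 = 11490.
Σwᵢyᵢ = 150·14 + 90·19 + 700·10 + 50·17 = 11660.
x* = 11490/990 = 11.61, y* = 11660/990 = 11.78.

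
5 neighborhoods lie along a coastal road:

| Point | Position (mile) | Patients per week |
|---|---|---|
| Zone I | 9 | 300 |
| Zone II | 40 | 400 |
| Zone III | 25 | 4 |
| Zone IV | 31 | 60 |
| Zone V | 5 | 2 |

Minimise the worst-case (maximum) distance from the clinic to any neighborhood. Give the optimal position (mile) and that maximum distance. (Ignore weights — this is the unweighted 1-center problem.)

location 22.5, max distance 17.5

The 1-center on a line is the midpoint of the two extreme points: leftmost at 5, rightmost at 40.
Optimal location = (5 + 40)/2 = 22.5; maximum distance = (40 − 5)/2 = 17.5.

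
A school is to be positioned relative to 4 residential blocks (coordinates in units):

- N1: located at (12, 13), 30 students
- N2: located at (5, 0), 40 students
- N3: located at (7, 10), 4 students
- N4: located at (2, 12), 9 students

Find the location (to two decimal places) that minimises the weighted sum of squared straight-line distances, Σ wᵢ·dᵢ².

(7.30, 6.48)

The minimiser of Σwᵢ‖p−pᵢ‖² is the weighted centroid p* = (Σwᵢpᵢ)/(Σwᵢ).
Σwᵢ = 83.
Σwᵢxᵢ = 30·12 + 40·5 + 4·7 + 9·2 = 606.
Σwᵢyᵢ = 30·13 + 40·0 + 4·10 + 9·12 = 538.
x* = 606/83 = 7.30, y* = 538/83 = 6.48.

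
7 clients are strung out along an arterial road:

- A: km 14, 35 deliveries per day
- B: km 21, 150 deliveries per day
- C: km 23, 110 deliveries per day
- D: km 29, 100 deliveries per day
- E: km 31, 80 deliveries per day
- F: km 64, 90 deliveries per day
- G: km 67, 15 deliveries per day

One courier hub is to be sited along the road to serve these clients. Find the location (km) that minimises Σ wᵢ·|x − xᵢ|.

x = 23

For a sum of weighted absolute distances on a line, the optimum is the weighted median (not the mean). Total weight W = 580; half-weight = 290.
Sort by position and accumulate weight:
  km 14 (A, w=35) → cum 35
  km 21 (B, w=150) → cum 185
  km 23 (C, w=110) → cum 295  ≥ 290 → median here
  km 29 (D, w=100) → cum 395
  km 31 (E, w=80) → cum 475
  km 64 (F, w=90) → cum 565
  km 67 (G, w=15) → cum 580
Optimal location: km 23.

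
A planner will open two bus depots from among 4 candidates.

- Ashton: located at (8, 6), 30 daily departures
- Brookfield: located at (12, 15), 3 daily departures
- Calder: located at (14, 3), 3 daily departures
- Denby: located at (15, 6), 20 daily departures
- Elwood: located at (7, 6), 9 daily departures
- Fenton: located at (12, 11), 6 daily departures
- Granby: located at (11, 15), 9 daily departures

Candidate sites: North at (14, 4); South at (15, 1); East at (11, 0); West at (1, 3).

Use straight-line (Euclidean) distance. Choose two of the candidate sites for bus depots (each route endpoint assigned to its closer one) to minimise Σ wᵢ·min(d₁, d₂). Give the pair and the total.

Evaluate every pair (each demand assigned to the nearer of the two):
  {North, West}: total = 477.7
  {North, East}: total = 482.2
  {North, South}: total = 482.8
  {South, East}: total = 609.5
  {South, West}: total = 632.2
  {East, West}: total = 664.9
Best pair: {North, West} with total 477.7.

{North, West}, total 477.7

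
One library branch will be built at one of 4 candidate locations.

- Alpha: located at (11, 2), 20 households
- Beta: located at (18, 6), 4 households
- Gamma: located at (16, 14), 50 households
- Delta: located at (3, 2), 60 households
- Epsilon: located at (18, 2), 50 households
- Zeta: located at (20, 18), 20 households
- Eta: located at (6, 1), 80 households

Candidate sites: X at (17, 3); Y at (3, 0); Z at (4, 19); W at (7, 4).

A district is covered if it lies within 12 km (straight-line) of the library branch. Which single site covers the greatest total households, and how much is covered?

Coverage radius r = 12 km; a point is covered iff (Δx)²+(Δy)² ≤ 12² = 144.
  X (17, 3): covers {Alpha, Beta, Gamma, Epsilon, Eta} → 204
  Y (3, 0): covers {Alpha, Delta, Eta} → 160
  Z (4, 19): covers {none} → 0
  W (7, 4): covers {Alpha, Beta, Delta, Epsilon, Eta} → 214
Maximum coverage at W: 214 households.

W, covering 214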